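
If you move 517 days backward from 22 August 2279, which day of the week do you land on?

First find the weekday of Aug 22, 2279. Doomsday rule: the anchor day for the 2200s is Friday. For year 79: 79÷12 = 6 r 7, and 7÷4 = 1, so 6+7+1 = 14.
Friday + 14 ≡ Friday — that's 2279's doomsday.
In August the doomsday date is Aug 8.
Aug 22 is 14 days after Aug 8; 14 mod 7 = 0, so Friday + 0 = Friday.
517 mod 7 = 6, so 517 days before a Friday is Friday − 6 = Saturday.

Saturday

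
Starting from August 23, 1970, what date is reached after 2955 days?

September 25, 1978

+365 (one year) → Aug 23, 1971 (2590 left).
+366 (one year; includes Feb 29, 1972) → Aug 23, 1972 (2224 left).
+365 (one year) → Aug 23, 1973 (1859 left).
+365 (one year) → Aug 23, 1974 (1494 left).
+365 (one year) → Aug 23, 1975 (1129 left).
+366 (one year; includes Feb 29, 1976) → Aug 23, 1976 (763 left).
+365 (one year) → Aug 23, 1977 (398 left).
Aug has 31 days: +9 → Sep 1, 1977 (389 left).
Sep has 30 days: +30 → Oct 1, 1977 (359 left).
Oct has 31 days: +31 → Nov 1, 1977 (328 left).
Nov has 30 days: +30 → Dec 1, 1977 (298 left).
Dec has 31 days: +31 → Jan 1, 1978 (267 left).
Jan has 31 days: +31 → Feb 1, 1978 (236 left).
Feb has 28 days: +28 → Mar 1, 1978 (208 left).
Mar has 31 days: +31 → Apr 1, 1978 (177 left).
Apr has 30 days: +30 → May 1, 1978 (147 left).
May has 31 days: +31 → Jun 1, 1978 (116 left).
Jun has 30 days: +30 → Jul 1, 1978 (86 left).
Jul has 31 days: +31 → Aug 1, 1978 (55 left).
Aug has 31 days: +31 → Sep 1, 1978 (24 left).
+24 → Sep 25, 1978.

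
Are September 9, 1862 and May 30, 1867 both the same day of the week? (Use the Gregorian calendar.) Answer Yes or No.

From Sep 9, 1862 to May 30, 1867 is 1724 days.
1724 mod 7 = 2, so they are different weekdays.
(Sep 9, 1862 is a Tuesday; May 30, 1867 is a Thursday.)

No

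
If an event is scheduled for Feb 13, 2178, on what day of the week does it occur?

Doomsday rule: the anchor day for the 2100s is Sunday. For year 78: 78÷12 = 6 r 6, and 6÷4 = 1, so 6+6+1 = 13.
Sunday + 13 ≡ Saturday — that's 2178's doomsday.
In February the doomsday date is Feb 28 (2178 is not a leap year).
Feb 13 is 15 days before Feb 28; 15 mod 7 = 1, so Saturday − 1 = Friday.

Friday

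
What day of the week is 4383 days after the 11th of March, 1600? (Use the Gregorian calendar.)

Mar 11, 1600 is a Saturday.
4383 mod 7 = 1, so 4383 days after a Saturday is Saturday + 1 = Sunday.

Sunday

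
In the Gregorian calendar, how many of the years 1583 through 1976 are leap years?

96

Multiples of 4 in [1583,1976]: 99.
Of those, multiples of 100: 4 (not leap unless ÷400).
Multiples of 400: 1.
Leap years = 99 − 4 + 1 = 96.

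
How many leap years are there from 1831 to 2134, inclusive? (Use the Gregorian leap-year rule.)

74

Multiples of 4 in [1831,2134]: 76.
Of those, multiples of 100: 3 (not leap unless ÷400).
Multiples of 400: 1.
Leap years = 76 − 3 + 1 = 74.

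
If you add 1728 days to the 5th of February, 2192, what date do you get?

October 29, 2196

+366 (one year; includes Feb 29, 2192) → Feb 5, 2193 (1362 left).
+365 (one year) → Feb 5, 2194 (997 left).
+365 (one year) → Feb 5, 2195 (632 left).
+365 (one year) → Feb 5, 2196 (267 left).
Feb has 29 days: +25 → Mar 1, 2196 (242 left).
Mar has 31 days: +31 → Apr 1, 2196 (211 left).
Apr has 30 days: +30 → May 1, 2196 (181 left).
May has 31 days: +31 → Jun 1, 2196 (150 left).
Jun has 30 days: +30 → Jul 1, 2196 (120 left).
Jul has 31 days: +31 → Aug 1, 2196 (89 left).
Aug has 31 days: +31 → Sep 1, 2196 (58 left).
Sep has 30 days: +30 → Oct 1, 2196 (28 left).
+28 → Oct 29, 2196.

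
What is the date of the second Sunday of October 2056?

October 1, 2056 is a Sunday.
The first Sunday is therefore October 1 (same day).
The second Sunday is 1 + 1×7 = October 8.

October 8, 2056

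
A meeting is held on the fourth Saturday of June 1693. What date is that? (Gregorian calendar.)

June 1, 1693 is a Monday.
The first Saturday is therefore June 6 (5 days later).
The fourth Saturday is 6 + 3×7 = June 27.

June 27, 1693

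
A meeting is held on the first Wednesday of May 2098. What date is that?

May 7, 2098

May 1, 2098 is a Thursday.
The first Wednesday is therefore May 7 (6 days later).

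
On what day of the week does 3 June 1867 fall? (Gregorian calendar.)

Doomsday rule: the anchor day for the 1800s is Friday. For year 67: 67÷12 = 5 r 7, and 7÷4 = 1, so 5+7+1 = 13.
Friday + 13 ≡ Thursday — that's 1867's doomsday.
In June the doomsday date is Jun 6.
Jun 3 is 3 days before Jun 6; 3 mod 7 = 3, so Thursday − 3 = Monday.

Monday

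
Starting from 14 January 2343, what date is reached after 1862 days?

+365 (one year) → Jan 14, 2344 (1497 left).
+366 (one year; includes Feb 29, 2344) → Jan 14, 2345 (1131 left).
+365 (one year) → Jan 14, 2346 (766 left).
+365 (one year) → Jan 14, 2347 (401 left).
+365 (one year) → Jan 14, 2348 (36 left).
Jan has 31 days: +18 → Feb 1, 2348 (18 left).
+18 → Feb 19, 2348.

February 19, 2348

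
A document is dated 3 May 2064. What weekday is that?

Saturday

January 1, 2064 is a Tuesday.
Jan 1, 2064 → Feb 1, 2064: 31 days (January has 31).
Feb 1, 2064 → Mar 1, 2064: 29 days (February has 29).
Mar 1, 2064 → Apr 1, 2064: 31 days (March has 31).
Apr 1, 2064 → May 1, 2064: 30 days (April has 30).
May 1, 2064 → May 3, 2064: 2 days.
Total: 123 days.
123 mod 7 = 4, so Tuesday + 4 = Saturday.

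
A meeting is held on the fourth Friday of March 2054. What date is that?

March 27, 2054

March 1, 2054 is a Sunday.
The first Friday is therefore March 6 (5 days later).
The fourth Friday is 6 + 3×7 = March 27.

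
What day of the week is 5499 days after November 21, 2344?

Saturday

First find the weekday of Nov 21, 2344. Doomsday rule: the anchor day for the 2300s is Wednesday. For year 44: 44÷12 = 3 r 8, and 8÷4 = 2, so 3+8+2 = 13.
Wednesday + 13 ≡ Tuesday — that's 2344's doomsday.
In November the doomsday date is Nov 7.
Nov 21 is 14 days after Nov 7; 14 mod 7 = 0, so Tuesday + 0 = Tuesday.
5499 mod 7 = 4, so 5499 days after a Tuesday is Tuesday + 4 = Saturday.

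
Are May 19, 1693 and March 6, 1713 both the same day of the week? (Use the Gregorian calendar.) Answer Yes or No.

From May 19, 1693 to Mar 6, 1713 is 7230 days.
7230 mod 7 = 6, so they are different weekdays.
(May 19, 1693 is a Tuesday; Mar 6, 1713 is a Monday.)

No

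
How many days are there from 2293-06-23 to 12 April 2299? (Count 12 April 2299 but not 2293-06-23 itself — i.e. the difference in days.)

2119

Jun 23, 2293 → Jun 23, 2294: 365 days.
Jun 23, 2294 → Jun 23, 2295: 365 days.
Jun 23, 2295 → Jun 23, 2296: 366 days (Feb 29, 2296 is in that span).
Jun 23, 2296 → Jun 23, 2297: 365 days.
Jun 23, 2297 → Jun 23, 2298: 365 days.
Jun 23, 2298 → Jul 23, 2298: 30 days (June has 30).
Jul 23, 2298 → Aug 23, 2298: 31 days (July has 31).
Aug 23, 2298 → Sep 23, 2298: 31 days (August has 31).
Sep 23, 2298 → Oct 23, 2298: 30 days (September has 30).
Oct 23, 2298 → Nov 23, 2298: 31 days (October has 31).
Nov 23, 2298 → Dec 23, 2298: 30 days (November has 30).
Dec 23, 2298 → Jan 23, 2299: 31 days (December has 31).
Jan 23, 2299 → Feb 23, 2299: 31 days (January has 31).
Feb 23, 2299 → Mar 23, 2299: 28 days (February has 28).
Mar 23, 2299 → Apr 12, 2299: 20 days.
Total: 2119 days.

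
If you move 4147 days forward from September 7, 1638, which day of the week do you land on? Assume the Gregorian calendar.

Friday

First find the weekday of Sep 7, 1638. Doomsday rule: the anchor day for the 1600s is Tuesday. For year 38: 38÷12 = 3 r 2, and 2÷4 = 0, so 3+2+0 = 5.
Tuesday + 5 ≡ Sunday — that's 1638's doomsday.
In September the doomsday date is Sep 5.
Sep 7 is 2 days after Sep 5; 2 mod 7 = 2, so Sunday + 2 = Tuesday.
4147 mod 7 = 3, so 4147 days after a Tuesday is Tuesday + 3 = Friday.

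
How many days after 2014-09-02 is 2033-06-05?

Sep 2, 2014 → Sep 2, 2015: 365 days.
Sep 2, 2015 → Sep 2, 2016: 366 days (Feb 29, 2016 is in that span).
Sep 2, 2016 → Sep 2, 2017: 365 days.
Sep 2, 2017 → Sep 2, 2018: 365 days.
Sep 2, 2018 → Sep 2, 2019: 365 days.
Sep 2, 2019 → Sep 2, 2020: 366 days (Feb 29, 2020 is in that span).
Sep 2, 2020 → Sep 2, 2021: 365 days.
Sep 2, 2021 → Sep 2, 2022: 365 days.
Sep 2, 2022 → Sep 2, 2023: 365 days.
Sep 2, 2023 → Sep 2, 2024: 366 days (Feb 29, 2024 is in that span).
Sep 2, 2024 → Sep 2, 2025: 365 days.
Sep 2, 2025 → Sep 2, 2026: 365 days.
Sep 2, 2026 → Sep 2, 2027: 365 days.
Sep 2, 2027 → Sep 2, 2028: 366 days (Feb 29, 2028 is in that span).
Sep 2, 2028 → Sep 2, 2029: 365 days.
Sep 2, 2029 → Sep 2, 2030: 365 days.
Sep 2, 2030 → Sep 2, 2031: 365 days.
Sep 2, 2031 → Sep 2, 2032: 366 days (Feb 29, 2032 is in that span).
Sep 2, 2032 → Oct 2, 2032: 30 days (September has 30).
Oct 2, 2032 → Nov 2, 2032: 31 days (October has 31).
Nov 2, 2032 → Dec 2, 2032: 30 days (November has 30).
Dec 2, 2032 → Jan 2, 2033: 31 days (December has 31).
Jan 2, 2033 → Feb 2, 2033: 31 days (January has 31).
Feb 2, 2033 → Mar 2, 2033: 28 days (February has 28).
Mar 2, 2033 → Apr 2, 2033: 31 days (March has 31).
Apr 2, 2033 → May 2, 2033: 30 days (April has 30).
May 2, 2033 → Jun 2, 2033: 31 days (May has 31).
Jun 2, 2033 → Jun 5, 2033: 3 days.
Total: 6851 days.

6851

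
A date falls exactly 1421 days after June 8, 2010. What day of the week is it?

First find the weekday of Jun 8, 2010. Doomsday rule: the anchor day for the 2000s is Tuesday. For year 10: 10÷12 = 0 r 10, and 10÷4 = 2, so 0+10+2 = 12.
Tuesday + 12 ≡ Sunday — that's 2010's doomsday.
In June the doomsday date is Jun 6.
Jun 8 is 2 days after Jun 6; 2 mod 7 = 2, so Sunday + 2 = Tuesday.
1421 mod 7 = 0, so 1421 days after a Tuesday is Tuesday + 0 = Tuesday.

Tuesday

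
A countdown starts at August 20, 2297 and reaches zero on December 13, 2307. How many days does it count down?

3766

Aug 20, 2297 → Aug 20, 2298: 365 days.
Aug 20, 2298 → Aug 20, 2299: 365 days.
Aug 20, 2299 → Aug 20, 2300: 365 days.
Aug 20, 2300 → Aug 20, 2301: 365 days.
Aug 20, 2301 → Aug 20, 2302: 365 days.
Aug 20, 2302 → Aug 20, 2303: 365 days.
Aug 20, 2303 → Aug 20, 2304: 366 days (Feb 29, 2304 is in that span).
Aug 20, 2304 → Aug 20, 2305: 365 days.
Aug 20, 2305 → Aug 20, 2306: 365 days.
Aug 20, 2306 → Aug 20, 2307: 365 days.
Aug 20, 2307 → Sep 20, 2307: 31 days (August has 31).
Sep 20, 2307 → Oct 20, 2307: 30 days (September has 30).
Oct 20, 2307 → Nov 20, 2307: 31 days (October has 31).
Nov 20, 2307 → Dec 13, 2307: 23 days.
Total: 3766 days.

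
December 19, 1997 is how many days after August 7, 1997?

134

Aug 7, 1997 → Sep 7, 1997: 31 days (August has 31).
Sep 7, 1997 → Oct 7, 1997: 30 days (September has 30).
Oct 7, 1997 → Nov 7, 1997: 31 days (October has 31).
Nov 7, 1997 → Dec 7, 1997: 30 days (November has 30).
Dec 7, 1997 → Dec 19, 1997: 12 days.
Total: 134 days.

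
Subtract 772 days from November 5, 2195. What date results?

−365 (one year) → Nov 5, 2194 (407 left).
−365 (one year) → Nov 5, 2193 (42 left).
−5 → Oct 31, 2193 (end of Oct, 31 days; 37 left).
−31 → Sep 30, 2193 (end of Sep, 30 days; 6 left).
−6 → Sep 24, 2193.

September 24, 2193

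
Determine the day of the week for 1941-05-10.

January 1, 1941 is a Wednesday.
Jan 1, 1941 → Feb 1, 1941: 31 days (January has 31).
Feb 1, 1941 → Mar 1, 1941: 28 days (February has 28).
Mar 1, 1941 → Apr 1, 1941: 31 days (March has 31).
Apr 1, 1941 → May 1, 1941: 30 days (April has 30).
May 1, 1941 → May 10, 1941: 9 days.
Total: 129 days.
129 mod 7 = 3, so Wednesday + 3 = Saturday.

Saturday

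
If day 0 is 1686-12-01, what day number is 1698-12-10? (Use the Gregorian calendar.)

Dec 1, 1686 → Dec 1, 1687: 365 days.
Dec 1, 1687 → Dec 1, 1688: 366 days (Feb 29, 1688 is in that span).
Dec 1, 1688 → Dec 1, 1689: 365 days.
Dec 1, 1689 → Dec 1, 1690: 365 days.
Dec 1, 1690 → Dec 1, 1691: 365 days.
Dec 1, 1691 → Dec 1, 1692: 366 days (Feb 29, 1692 is in that span).
Dec 1, 1692 → Dec 1, 1693: 365 days.
Dec 1, 1693 → Dec 1, 1694: 365 days.
Dec 1, 1694 → Dec 1, 1695: 365 days.
Dec 1, 1695 → Dec 1, 1696: 366 days (Feb 29, 1696 is in that span).
Dec 1, 1696 → Dec 1, 1697: 365 days.
Dec 1, 1697 → Jan 1, 1698: 31 days (December has 31).
Jan 1, 1698 → Feb 1, 1698: 31 days (January has 31).
Feb 1, 1698 → Mar 1, 1698: 28 days (February has 28).
Mar 1, 1698 → Apr 1, 1698: 31 days (March has 31).
Apr 1, 1698 → May 1, 1698: 30 days (April has 30).
May 1, 1698 → Jun 1, 1698: 31 days (May has 31).
Jun 1, 1698 → Jul 1, 1698: 30 days (June has 30).
Jul 1, 1698 → Aug 1, 1698: 31 days (July has 31).
Aug 1, 1698 → Sep 1, 1698: 31 days (August has 31).
Sep 1, 1698 → Oct 1, 1698: 30 days (September has 30).
Oct 1, 1698 → Nov 1, 1698: 31 days (October has 31).
Nov 1, 1698 → Dec 1, 1698: 30 days (November has 30).
Dec 1, 1698 → Dec 10, 1698: 9 days.
Total: 4392 days.

4392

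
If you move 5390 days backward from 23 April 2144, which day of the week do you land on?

Thursday

Apr 23, 2144 is a Thursday.
5390 mod 7 = 0, so 5390 days before a Thursday is Thursday − 0 = Thursday.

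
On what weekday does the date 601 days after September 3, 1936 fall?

Wednesday

First find the weekday of Sep 3, 1936. Doomsday rule: the anchor day for the 1900s is Wednesday. For year 36: 36÷12 = 3 r 0, and 0÷4 = 0, so 3+0+0 = 3.
Wednesday + 3 ≡ Saturday — that's 1936's doomsday.
In September the doomsday date is Sep 5.
Sep 3 is 2 days before Sep 5; 2 mod 7 = 2, so Saturday − 2 = Thursday.
601 mod 7 = 6, so 601 days after a Thursday is Thursday + 6 = Wednesday.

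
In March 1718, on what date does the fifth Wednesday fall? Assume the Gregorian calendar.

March 30, 1718

March 1, 1718 is a Tuesday.
The first Wednesday is therefore March 2 (1 days later).
The fifth Wednesday is 2 + 4×7 = March 30.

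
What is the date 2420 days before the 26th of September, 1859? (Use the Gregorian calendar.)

−365 (one year) → Sep 26, 1858 (2055 left).
−365 (one year) → Sep 26, 1857 (1690 left).
−365 (one year) → Sep 26, 1856 (1325 left).
−366 (one year; includes Feb 29, 1856) → Sep 26, 1855 (959 left).
−365 (one year) → Sep 26, 1854 (594 left).
−365 (one year) → Sep 26, 1853 (229 left).
−26 → Aug 31, 1853 (end of Aug, 31 days; 203 left).
−31 → Jul 31, 1853 (end of Jul, 31 days; 172 left).
−31 → Jun 30, 1853 (end of Jun, 30 days; 141 left).
−30 → May 31, 1853 (end of May, 31 days; 111 left).
−31 → Apr 30, 1853 (end of Apr, 30 days; 80 left).
−30 → Mar 31, 1853 (end of Mar, 31 days; 50 left).
−31 → Feb 28, 1853 (end of Feb, 28 days; 19 left).
−19 → Feb 9, 1853.

February 9, 1853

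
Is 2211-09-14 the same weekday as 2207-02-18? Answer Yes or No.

No

From Feb 18, 2207 to Sep 14, 2211 is 1669 days.
1669 mod 7 = 3, so they are different weekdays.
(Feb 18, 2207 is a Wednesday; Sep 14, 2211 is a Saturday.)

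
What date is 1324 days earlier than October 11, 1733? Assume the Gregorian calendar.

February 25, 1730

−365 (one year) → Oct 11, 1732 (959 left).
−366 (one year; includes Feb 29, 1732) → Oct 11, 1731 (593 left).
−365 (one year) → Oct 11, 1730 (228 left).
−11 → Sep 30, 1730 (end of Sep, 30 days; 217 left).
−30 → Aug 31, 1730 (end of Aug, 31 days; 187 left).
−31 → Jul 31, 1730 (end of Jul, 31 days; 156 left).
−31 → Jun 30, 1730 (end of Jun, 30 days; 125 left).
−30 → May 31, 1730 (end of May, 31 days; 95 left).
−31 → Apr 30, 1730 (end of Apr, 30 days; 64 left).
−30 → Mar 31, 1730 (end of Mar, 31 days; 34 left).
−31 → Feb 28, 1730 (end of Feb, 28 days; 3 left).
−3 → Feb 25, 1730.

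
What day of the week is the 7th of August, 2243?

Monday

Doomsday rule: the anchor day for the 2200s is Friday. For year 43: 43÷12 = 3 r 7, and 7÷4 = 1, so 3+7+1 = 11.
Friday + 11 ≡ Tuesday — that's 2243's doomsday.
In August the doomsday date is Aug 8.
Aug 7 is 1 day before Aug 8; 1 mod 7 = 1, so Tuesday − 1 = Monday.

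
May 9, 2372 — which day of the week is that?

Doomsday rule: the anchor day for the 2300s is Wednesday. For year 72: 72÷12 = 6 r 0, and 0÷4 = 0, so 6+0+0 = 6.
Wednesday + 6 ≡ Tuesday — that's 2372's doomsday.
In May the doomsday date is May 9.
May 9 is the doomsday itself: Tuesday.

Tuesday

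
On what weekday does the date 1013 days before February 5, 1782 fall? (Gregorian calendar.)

First find the weekday of Feb 5, 1782. Doomsday rule: the anchor day for the 1700s is Sunday. For year 82: 82÷12 = 6 r 10, and 10÷4 = 2, so 6+10+2 = 18.
Sunday + 18 ≡ Thursday — that's 1782's doomsday.
In February the doomsday date is Feb 28 (1782 is not a leap year).
Feb 5 is 23 days before Feb 28; 23 mod 7 = 2, so Thursday − 2 = Tuesday.
1013 mod 7 = 5, so 1013 days before a Tuesday is Tuesday − 5 = Thursday.

Thursday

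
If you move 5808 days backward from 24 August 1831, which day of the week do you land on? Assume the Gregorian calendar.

First find the weekday of Aug 24, 1831. Doomsday rule: the anchor day for the 1800s is Friday. For year 31: 31÷12 = 2 r 7, and 7÷4 = 1, so 2+7+1 = 10.
Friday + 10 ≡ Monday — that's 1831's doomsday.
In August the doomsday date is Aug 8.
Aug 24 is 16 days after Aug 8; 16 mod 7 = 2, so Monday + 2 = Wednesday.
5808 mod 7 = 5, so 5808 days before a Wednesday is Wednesday − 5 = Friday.

Friday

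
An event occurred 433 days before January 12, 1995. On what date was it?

November 5, 1993

−365 (one year) → Jan 12, 1994 (68 left).
−12 → Dec 31, 1993 (end of Dec, 31 days; 56 left).
−31 → Nov 30, 1993 (end of Nov, 30 days; 25 left).
−25 → Nov 5, 1993.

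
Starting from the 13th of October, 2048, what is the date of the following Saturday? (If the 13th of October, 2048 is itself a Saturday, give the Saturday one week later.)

October 17, 2048

Oct 13, 2048 is a Tuesday.
From Tuesday to the next Saturday is 4 days.
Oct 13, 2048 + 4 = Oct 17, 2048.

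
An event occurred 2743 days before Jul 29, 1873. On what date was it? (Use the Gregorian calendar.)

−365 (one year) → Jul 29, 1872 (2378 left).
−366 (one year; includes Feb 29, 1872) → Jul 29, 1871 (2012 left).
−365 (one year) → Jul 29, 1870 (1647 left).
−365 (one year) → Jul 29, 1869 (1282 left).
−365 (one year) → Jul 29, 1868 (917 left).
−366 (one year; includes Feb 29, 1868) → Jul 29, 1867 (551 left).
−365 (one year) → Jul 29, 1866 (186 left).
−29 → Jun 30, 1866 (end of Jun, 30 days; 157 left).
−30 → May 31, 1866 (end of May, 31 days; 127 left).
−31 → Apr 30, 1866 (end of Apr, 30 days; 96 left).
−30 → Mar 31, 1866 (end of Mar, 31 days; 66 left).
−31 → Feb 28, 1866 (end of Feb, 28 days; 35 left).
−28 → Jan 31, 1866 (end of Jan, 31 days; 7 left).
−7 → Jan 24, 1866.

January 24, 1866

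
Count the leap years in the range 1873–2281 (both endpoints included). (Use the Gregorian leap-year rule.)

99

Multiples of 4 in [1873,2281]: 102.
Of those, multiples of 100: 4 (not leap unless ÷400).
Multiples of 400: 1.
Leap years = 102 − 4 + 1 = 99.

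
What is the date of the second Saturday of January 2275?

January 1, 2275 is a Friday.
The first Saturday is therefore January 2 (1 days later).
The second Saturday is 2 + 1×7 = January 9.

January 9, 2275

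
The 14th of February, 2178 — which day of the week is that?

January 1, 2178 is a Thursday.
Jan 1, 2178 → Feb 1, 2178: 31 days (January has 31).
Feb 1, 2178 → Feb 14, 2178: 13 days.
Total: 44 days.
44 mod 7 = 2, so Thursday + 2 = Saturday.

Saturday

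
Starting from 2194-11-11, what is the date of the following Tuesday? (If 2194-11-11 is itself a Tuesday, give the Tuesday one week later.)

Nov 11, 2194 is a Tuesday.
From Tuesday to the next Tuesday is 7 days.
Nov 11, 2194 + 7 = Nov 18, 2194.

November 18, 2194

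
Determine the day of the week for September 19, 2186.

Doomsday rule: the anchor day for the 2100s is Sunday. For year 86: 86÷12 = 7 r 2, and 2÷4 = 0, so 7+2+0 = 9.
Sunday + 9 ≡ Tuesday — that's 2186's doomsday.
In September the doomsday date is Sep 5.
Sep 19 is 14 days after Sep 5; 14 mod 7 = 0, so Tuesday + 0 = Tuesday.

Tuesday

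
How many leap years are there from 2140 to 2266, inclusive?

Multiples of 4 in [2140,2266]: 32.
Of those, multiples of 100: 1 (not leap unless ÷400).
Multiples of 400: 0.
Leap years = 32 − 1 + 0 = 31.

31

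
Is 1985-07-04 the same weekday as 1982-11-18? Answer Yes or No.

Yes

From Nov 18, 1982 to Jul 4, 1985 is 959 days.
959 mod 7 = 0, so they are the same weekday.
(Nov 18, 1982 is a Thursday; Jul 4, 1985 is a Thursday.)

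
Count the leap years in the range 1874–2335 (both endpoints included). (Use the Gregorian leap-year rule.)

Multiples of 4 in [1874,2335]: 115.
Of those, multiples of 100: 5 (not leap unless ÷400).
Multiples of 400: 1.
Leap years = 115 − 5 + 1 = 111.

111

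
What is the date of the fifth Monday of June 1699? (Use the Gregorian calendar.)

June 1, 1699 is a Monday.
The first Monday is therefore June 1 (same day).
The fifth Monday is 1 + 4×7 = June 29.

June 29, 1699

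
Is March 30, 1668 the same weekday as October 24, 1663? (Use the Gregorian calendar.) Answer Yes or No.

From Oct 24, 1663 to Mar 30, 1668 is 1619 days.
1619 mod 7 = 2, so they are different weekdays.
(Oct 24, 1663 is a Wednesday; Mar 30, 1668 is a Friday.)

No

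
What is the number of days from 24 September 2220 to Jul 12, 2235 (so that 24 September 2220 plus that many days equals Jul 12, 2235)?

5404

Sep 24, 2220 → Sep 24, 2221: 365 days.
Sep 24, 2221 → Sep 24, 2222: 365 days.
Sep 24, 2222 → Sep 24, 2223: 365 days.
Sep 24, 2223 → Sep 24, 2224: 366 days (Feb 29, 2224 is in that span).
Sep 24, 2224 → Sep 24, 2225: 365 days.
Sep 24, 2225 → Sep 24, 2226: 365 days.
Sep 24, 2226 → Sep 24, 2227: 365 days.
Sep 24, 2227 → Sep 24, 2228: 366 days (Feb 29, 2228 is in that span).
Sep 24, 2228 → Sep 24, 2229: 365 days.
Sep 24, 2229 → Sep 24, 2230: 365 days.
Sep 24, 2230 → Sep 24, 2231: 365 days.
Sep 24, 2231 → Sep 24, 2232: 366 days (Feb 29, 2232 is in that span).
Sep 24, 2232 → Sep 24, 2233: 365 days.
Sep 24, 2233 → Sep 24, 2234: 365 days.
Sep 24, 2234 → Oct 24, 2234: 30 days (September has 30).
Oct 24, 2234 → Nov 24, 2234: 31 days (October has 31).
Nov 24, 2234 → Dec 24, 2234: 30 days (November has 30).
Dec 24, 2234 → Jan 24, 2235: 31 days (December has 31).
Jan 24, 2235 → Feb 24, 2235: 31 days (January has 31).
Feb 24, 2235 → Mar 24, 2235: 28 days (February has 28).
Mar 24, 2235 → Apr 24, 2235: 31 days (March has 31).
Apr 24, 2235 → May 24, 2235: 30 days (April has 30).
May 24, 2235 → Jun 24, 2235: 31 days (May has 31).
Jun 24, 2235 → Jul 12, 2235: 18 days.
Total: 5404 days.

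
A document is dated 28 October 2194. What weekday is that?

Tuesday

Doomsday rule: the anchor day for the 2100s is Sunday. For year 94: 94÷12 = 7 r 10, and 10÷4 = 2, so 7+10+2 = 19.
Sunday + 19 ≡ Friday — that's 2194's doomsday.
In October the doomsday date is Oct 10.
Oct 28 is 18 days after Oct 10; 18 mod 7 = 4, so Friday + 4 = Tuesday.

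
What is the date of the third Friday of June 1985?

June 1, 1985 is a Saturday.
The first Friday is therefore June 7 (6 days later).
The third Friday is 7 + 2×7 = June 21.

June 21, 1985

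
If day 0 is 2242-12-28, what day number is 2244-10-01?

643

Dec 28, 2242 → Dec 28, 2243: 365 days.
Dec 28, 2243 → Jan 28, 2244: 31 days (December has 31).
Jan 28, 2244 → Feb 28, 2244: 31 days (January has 31).
Feb 28, 2244 → Mar 28, 2244: 29 days (February has 29).
Mar 28, 2244 → Apr 28, 2244: 31 days (March has 31).
Apr 28, 2244 → May 28, 2244: 30 days (April has 30).
May 28, 2244 → Jun 28, 2244: 31 days (May has 31).
Jun 28, 2244 → Jul 28, 2244: 30 days (June has 30).
Jul 28, 2244 → Aug 28, 2244: 31 days (July has 31).
Aug 28, 2244 → Sep 28, 2244: 31 days (August has 31).
Sep 28, 2244 → Oct 1, 2244: 3 days.
Total: 643 days.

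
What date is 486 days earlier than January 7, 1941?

September 9, 1939

−366 (one year; includes Feb 29, 1940) → Jan 7, 1940 (120 left).
−7 → Dec 31, 1939 (end of Dec, 31 days; 113 left).
−31 → Nov 30, 1939 (end of Nov, 30 days; 82 left).
−30 → Oct 31, 1939 (end of Oct, 31 days; 52 left).
−31 → Sep 30, 1939 (end of Sep, 30 days; 21 left).
−21 → Sep 9, 1939.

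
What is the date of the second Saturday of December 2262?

December 1, 2262 is a Monday.
The first Saturday is therefore December 6 (5 days later).
The second Saturday is 6 + 1×7 = December 13.

December 13, 2262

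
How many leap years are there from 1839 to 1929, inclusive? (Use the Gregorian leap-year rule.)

22

Multiples of 4 in [1839,1929]: 23.
Of those, multiples of 100: 1 (not leap unless ÷400).
Multiples of 400: 0.
Leap years = 23 − 1 + 0 = 22.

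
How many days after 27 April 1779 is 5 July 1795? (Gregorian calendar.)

5913

Apr 27, 1779 → Apr 27, 1780: 366 days (Feb 29, 1780 is in that span).
Apr 27, 1780 → Apr 27, 1781: 365 days.
Apr 27, 1781 → Apr 27, 1782: 365 days.
Apr 27, 1782 → Apr 27, 1783: 365 days.
Apr 27, 1783 → Apr 27, 1784: 366 days (Feb 29, 1784 is in that span).
Apr 27, 1784 → Apr 27, 1785: 365 days.
Apr 27, 1785 → Apr 27, 1786: 365 days.
Apr 27, 1786 → Apr 27, 1787: 365 days.
Apr 27, 1787 → Apr 27, 1788: 366 days (Feb 29, 1788 is in that span).
Apr 27, 1788 → Apr 27, 1789: 365 days.
Apr 27, 1789 → Apr 27, 1790: 365 days.
Apr 27, 1790 → Apr 27, 1791: 365 days.
Apr 27, 1791 → Apr 27, 1792: 366 days (Feb 29, 1792 is in that span).
Apr 27, 1792 → Apr 27, 1793: 365 days.
Apr 27, 1793 → Apr 27, 1794: 365 days.
Apr 27, 1794 → Apr 27, 1795: 365 days.
Apr 27, 1795 → May 27, 1795: 30 days (April has 30).
May 27, 1795 → Jun 27, 1795: 31 days (May has 31).
Jun 27, 1795 → Jul 5, 1795: 8 days.
Total: 5913 days.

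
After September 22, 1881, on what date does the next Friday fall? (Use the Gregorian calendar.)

September 23, 1881

Sep 22, 1881 is a Thursday.
From Thursday to the next Friday is 1 day.
Sep 22, 1881 + 1 = Sep 23, 1881.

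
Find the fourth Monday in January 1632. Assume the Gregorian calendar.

January 26, 1632

January 1, 1632 is a Thursday.
The first Monday is therefore January 5 (4 days later).
The fourth Monday is 5 + 3×7 = January 26.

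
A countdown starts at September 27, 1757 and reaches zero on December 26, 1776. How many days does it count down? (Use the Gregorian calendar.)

7030

Sep 27, 1757 → Sep 27, 1758: 365 days.
Sep 27, 1758 → Sep 27, 1759: 365 days.
Sep 27, 1759 → Sep 27, 1760: 366 days (Feb 29, 1760 is in that span).
Sep 27, 1760 → Sep 27, 1761: 365 days.
Sep 27, 1761 → Sep 27, 1762: 365 days.
Sep 27, 1762 → Sep 27, 1763: 365 days.
Sep 27, 1763 → Sep 27, 1764: 366 days (Feb 29, 1764 is in that span).
Sep 27, 1764 → Sep 27, 1765: 365 days.
Sep 27, 1765 → Sep 27, 1766: 365 days.
Sep 27, 1766 → Sep 27, 1767: 365 days.
Sep 27, 1767 → Sep 27, 1768: 366 days (Feb 29, 1768 is in that span).
Sep 27, 1768 → Sep 27, 1769: 365 days.
Sep 27, 1769 → Sep 27, 1770: 365 days.
Sep 27, 1770 → Sep 27, 1771: 365 days.
Sep 27, 1771 → Sep 27, 1772: 366 days (Feb 29, 1772 is in that span).
Sep 27, 1772 → Sep 27, 1773: 365 days.
Sep 27, 1773 → Sep 27, 1774: 365 days.
Sep 27, 1774 → Sep 27, 1775: 365 days.
Sep 27, 1775 → Sep 27, 1776: 366 days (Feb 29, 1776 is in that span).
Sep 27, 1776 → Oct 27, 1776: 30 days (September has 30).
Oct 27, 1776 → Nov 27, 1776: 31 days (October has 31).
Nov 27, 1776 → Dec 26, 1776: 29 days.
Total: 7030 days.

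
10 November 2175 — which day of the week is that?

Friday

January 1, 2175 is a Sunday.
Jan 1, 2175 → Feb 1, 2175: 31 days (January has 31).
Feb 1, 2175 → Mar 1, 2175: 28 days (February has 28).
Mar 1, 2175 → Apr 1, 2175: 31 days (March has 31).
Apr 1, 2175 → May 1, 2175: 30 days (April has 30).
May 1, 2175 → Jun 1, 2175: 31 days (May has 31).
Jun 1, 2175 → Jul 1, 2175: 30 days (June has 30).
Jul 1, 2175 → Aug 1, 2175: 31 days (July has 31).
Aug 1, 2175 → Sep 1, 2175: 31 days (August has 31).
Sep 1, 2175 → Oct 1, 2175: 30 days (September has 30).
Oct 1, 2175 → Nov 1, 2175: 31 days (October has 31).
Nov 1, 2175 → Nov 10, 2175: 9 days.
Total: 313 days.
313 mod 7 = 5, so Sunday + 5 = Friday.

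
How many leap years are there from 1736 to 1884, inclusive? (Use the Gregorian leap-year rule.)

37

Multiples of 4 in [1736,1884]: 38.
Of those, multiples of 100: 1 (not leap unless ÷400).
Multiples of 400: 0.
Leap years = 38 − 1 + 0 = 37.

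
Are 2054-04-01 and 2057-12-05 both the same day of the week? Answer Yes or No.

From Apr 1, 2054 to Dec 5, 2057 is 1344 days.
1344 mod 7 = 0, so they are the same weekday.
(Apr 1, 2054 is a Wednesday; Dec 5, 2057 is a Wednesday.)

Yes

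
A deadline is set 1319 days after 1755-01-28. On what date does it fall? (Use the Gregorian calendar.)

+365 (one year) → Jan 28, 1756 (954 left).
+366 (one year; includes Feb 29, 1756) → Jan 28, 1757 (588 left).
+365 (one year) → Jan 28, 1758 (223 left).
Jan has 31 days: +4 → Feb 1, 1758 (219 left).
Feb has 28 days: +28 → Mar 1, 1758 (191 left).
Mar has 31 days: +31 → Apr 1, 1758 (160 left).
Apr has 30 days: +30 → May 1, 1758 (130 left).
May has 31 days: +31 → Jun 1, 1758 (99 left).
Jun has 30 days: +30 → Jul 1, 1758 (69 left).
Jul has 31 days: +31 → Aug 1, 1758 (38 left).
Aug has 31 days: +31 → Sep 1, 1758 (7 left).
+7 → Sep 8, 1758.

September 8, 1758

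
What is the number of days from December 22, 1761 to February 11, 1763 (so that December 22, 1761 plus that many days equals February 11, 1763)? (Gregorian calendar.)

Dec 22, 1761 → Dec 22, 1762: 365 days.
Dec 22, 1762 → Jan 22, 1763: 31 days (December has 31).
Jan 22, 1763 → Feb 11, 1763: 20 days.
Total: 416 days.

416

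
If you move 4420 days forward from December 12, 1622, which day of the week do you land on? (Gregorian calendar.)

Thursday

First find the weekday of Dec 12, 1622. Doomsday rule: the anchor day for the 1600s is Tuesday. For year 22: 22÷12 = 1 r 10, and 10÷4 = 2, so 1+10+2 = 13.
Tuesday + 13 ≡ Monday — that's 1622's doomsday.
In December the doomsday date is Dec 12.
Dec 12 is the doomsday itself: Monday.
4420 mod 7 = 3, so 4420 days after a Monday is Monday + 3 = Thursday.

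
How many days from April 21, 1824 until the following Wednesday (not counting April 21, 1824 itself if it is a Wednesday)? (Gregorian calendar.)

7

Apr 21, 1824 is a Wednesday.
From Wednesday to the next Wednesday is 7 days.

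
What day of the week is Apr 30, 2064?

Wednesday

Doomsday rule: the anchor day for the 2000s is Tuesday. For year 64: 64÷12 = 5 r 4, and 4÷4 = 1, so 5+4+1 = 10.
Tuesday + 10 ≡ Friday — that's 2064's doomsday.
In April the doomsday date is Apr 4.
Apr 30 is 26 days after Apr 4; 26 mod 7 = 5, so Friday + 5 = Wednesday.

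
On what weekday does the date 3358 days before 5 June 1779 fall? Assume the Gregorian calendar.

First find the weekday of Jun 5, 1779. Doomsday rule: the anchor day for the 1700s is Sunday. For year 79: 79÷12 = 6 r 7, and 7÷4 = 1, so 6+7+1 = 14.
Sunday + 14 ≡ Sunday — that's 1779's doomsday.
In June the doomsday date is Jun 6.
Jun 5 is 1 day before Jun 6; 1 mod 7 = 1, so Sunday − 1 = Saturday.
3358 mod 7 = 5, so 3358 days before a Saturday is Saturday − 5 = Monday.

Monday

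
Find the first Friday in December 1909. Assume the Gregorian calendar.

December 3, 1909

December 1, 1909 is a Wednesday.
The first Friday is therefore December 3 (2 days later).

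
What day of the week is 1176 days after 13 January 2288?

Friday

Jan 13, 2288 is a Friday.
1176 mod 7 = 0, so 1176 days after a Friday is Friday + 0 = Friday.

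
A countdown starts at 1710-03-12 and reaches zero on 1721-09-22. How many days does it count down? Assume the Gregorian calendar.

Mar 12, 1710 → Mar 12, 1711: 365 days.
Mar 12, 1711 → Mar 12, 1712: 366 days (Feb 29, 1712 is in that span).
Mar 12, 1712 → Mar 12, 1713: 365 days.
Mar 12, 1713 → Mar 12, 1714: 365 days.
Mar 12, 1714 → Mar 12, 1715: 365 days.
Mar 12, 1715 → Mar 12, 1716: 366 days (Feb 29, 1716 is in that span).
Mar 12, 1716 → Mar 12, 1717: 365 days.
Mar 12, 1717 → Mar 12, 1718: 365 days.
Mar 12, 1718 → Mar 12, 1719: 365 days.
Mar 12, 1719 → Mar 12, 1720: 366 days (Feb 29, 1720 is in that span).
Mar 12, 1720 → Mar 12, 1721: 365 days.
Mar 12, 1721 → Apr 12, 1721: 31 days (March has 31).
Apr 12, 1721 → May 12, 1721: 30 days (April has 30).
May 12, 1721 → Jun 12, 1721: 31 days (May has 31).
Jun 12, 1721 → Jul 12, 1721: 30 days (June has 30).
Jul 12, 1721 → Aug 12, 1721: 31 days (July has 31).
Aug 12, 1721 → Sep 12, 1721: 31 days (August has 31).
Sep 12, 1721 → Sep 22, 1721: 10 days.
Total: 4212 days.

4212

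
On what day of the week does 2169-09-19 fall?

Doomsday rule: the anchor day for the 2100s is Sunday. For year 69: 69÷12 = 5 r 9, and 9÷4 = 2, so 5+9+2 = 16.
Sunday + 16 ≡ Tuesday — that's 2169's doomsday.
In September the doomsday date is Sep 5.
Sep 19 is 14 days after Sep 5; 14 mod 7 = 0, so Tuesday + 0 = Tuesday.

Tuesday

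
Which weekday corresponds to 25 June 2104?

Wednesday

Doomsday rule: the anchor day for the 2100s is Sunday. For year 04: 4÷12 = 0 r 4, and 4÷4 = 1, so 0+4+1 = 5.
Sunday + 5 ≡ Friday — that's 2104's doomsday.
In June the doomsday date is Jun 6.
Jun 25 is 19 days after Jun 6; 19 mod 7 = 5, so Friday + 5 = Wednesday.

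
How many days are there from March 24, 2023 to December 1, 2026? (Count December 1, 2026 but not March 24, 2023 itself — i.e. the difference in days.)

Mar 24, 2023 → Mar 24, 2024: 366 days (Feb 29, 2024 is in that span).
Mar 24, 2024 → Mar 24, 2025: 365 days.
Mar 24, 2025 → Mar 24, 2026: 365 days.
Mar 24, 2026 → Apr 24, 2026: 31 days (March has 31).
Apr 24, 2026 → May 24, 2026: 30 days (April has 30).
May 24, 2026 → Jun 24, 2026: 31 days (May has 31).
Jun 24, 2026 → Jul 24, 2026: 30 days (June has 30).
Jul 24, 2026 → Aug 24, 2026: 31 days (July has 31).
Aug 24, 2026 → Sep 24, 2026: 31 days (August has 31).
Sep 24, 2026 → Oct 24, 2026: 30 days (September has 30).
Oct 24, 2026 → Nov 24, 2026: 31 days (October has 31).
Nov 24, 2026 → Dec 1, 2026: 7 days.
Total: 1348 days.

1348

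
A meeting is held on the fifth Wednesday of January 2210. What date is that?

January 31, 2210

January 1, 2210 is a Monday.
The first Wednesday is therefore January 3 (2 days later).
The fifth Wednesday is 3 + 4×7 = January 31.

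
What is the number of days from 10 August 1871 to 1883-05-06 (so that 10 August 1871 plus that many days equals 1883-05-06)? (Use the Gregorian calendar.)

Aug 10, 1871 → Aug 10, 1872: 366 days (Feb 29, 1872 is in that span).
Aug 10, 1872 → Aug 10, 1873: 365 days.
Aug 10, 1873 → Aug 10, 1874: 365 days.
Aug 10, 1874 → Aug 10, 1875: 365 days.
Aug 10, 1875 → Aug 10, 1876: 366 days (Feb 29, 1876 is in that span).
Aug 10, 1876 → Aug 10, 1877: 365 days.
Aug 10, 1877 → Aug 10, 1878: 365 days.
Aug 10, 1878 → Aug 10, 1879: 365 days.
Aug 10, 1879 → Aug 10, 1880: 366 days (Feb 29, 1880 is in that span).
Aug 10, 1880 → Aug 10, 1881: 365 days.
Aug 10, 1881 → Aug 10, 1882: 365 days.
Aug 10, 1882 → Sep 10, 1882: 31 days (August has 31).
Sep 10, 1882 → Oct 10, 1882: 30 days (September has 30).
Oct 10, 1882 → Nov 10, 1882: 31 days (October has 31).
Nov 10, 1882 → Dec 10, 1882: 30 days (November has 30).
Dec 10, 1882 → Jan 10, 1883: 31 days (December has 31).
Jan 10, 1883 → Feb 10, 1883: 31 days (January has 31).
Feb 10, 1883 → Mar 10, 1883: 28 days (February has 28).
Mar 10, 1883 → Apr 10, 1883: 31 days (March has 31).
Apr 10, 1883 → May 6, 1883: 26 days.
Total: 4287 days.

4287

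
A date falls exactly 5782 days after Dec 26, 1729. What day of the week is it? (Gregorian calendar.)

Dec 26, 1729 is a Monday.
5782 mod 7 = 0, so 5782 days after a Monday is Monday + 0 = Monday.

Monday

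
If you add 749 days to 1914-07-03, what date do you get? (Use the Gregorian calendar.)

July 21, 1916

+365 (one year) → Jul 3, 1915 (384 left).
Jul has 31 days: +29 → Aug 1, 1915 (355 left).
Aug has 31 days: +31 → Sep 1, 1915 (324 left).
Sep has 30 days: +30 → Oct 1, 1915 (294 left).
Oct has 31 days: +31 → Nov 1, 1915 (263 left).
Nov has 30 days: +30 → Dec 1, 1915 (233 left).
Dec has 31 days: +31 → Jan 1, 1916 (202 left).
Jan has 31 days: +31 → Feb 1, 1916 (171 left).
Feb has 29 days: +29 → Mar 1, 1916 (142 left).
Mar has 31 days: +31 → Apr 1, 1916 (111 left).
Apr has 30 days: +30 → May 1, 1916 (81 left).
May has 31 days: +31 → Jun 1, 1916 (50 left).
Jun has 30 days: +30 → Jul 1, 1916 (20 left).
+20 → Jul 21, 1916.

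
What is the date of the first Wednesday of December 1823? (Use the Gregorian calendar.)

December 3, 1823

December 1, 1823 is a Monday.
The first Wednesday is therefore December 3 (2 days later).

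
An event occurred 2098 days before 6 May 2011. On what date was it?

August 7, 2005

−365 (one year) → May 6, 2010 (1733 left).
−365 (one year) → May 6, 2009 (1368 left).
−365 (one year) → May 6, 2008 (1003 left).
−366 (one year; includes Feb 29, 2008) → May 6, 2007 (637 left).
−365 (one year) → May 6, 2006 (272 left).
−6 → Apr 30, 2006 (end of Apr, 30 days; 266 left).
−30 → Mar 31, 2006 (end of Mar, 31 days; 236 left).
−31 → Feb 28, 2006 (end of Feb, 28 days; 205 left).
−28 → Jan 31, 2006 (end of Jan, 31 days; 177 left).
−31 → Dec 31, 2005 (end of Dec, 31 days; 146 left).
−31 → Nov 30, 2005 (end of Nov, 30 days; 115 left).
−30 → Oct 31, 2005 (end of Oct, 31 days; 85 left).
−31 → Sep 30, 2005 (end of Sep, 30 days; 54 left).
−30 → Aug 31, 2005 (end of Aug, 31 days; 24 left).
−24 → Aug 7, 2005.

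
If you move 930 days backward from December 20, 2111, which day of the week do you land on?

Monday

First find the weekday of Dec 20, 2111. Doomsday rule: the anchor day for the 2100s is Sunday. For year 11: 11÷12 = 0 r 11, and 11÷4 = 2, so 0+11+2 = 13.
Sunday + 13 ≡ Saturday — that's 2111's doomsday.
In December the doomsday date is Dec 12.
Dec 20 is 8 days after Dec 12; 8 mod 7 = 1, so Saturday + 1 = Sunday.
930 mod 7 = 6, so 930 days before a Sunday is Sunday − 6 = Monday.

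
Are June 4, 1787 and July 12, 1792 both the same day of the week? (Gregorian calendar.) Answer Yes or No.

From Jun 4, 1787 to Jul 12, 1792 is 1865 days.
1865 mod 7 = 3, so they are different weekdays.
(Jun 4, 1787 is a Monday; Jul 12, 1792 is a Thursday.)

No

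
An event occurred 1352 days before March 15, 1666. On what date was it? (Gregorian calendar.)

−365 (one year) → Mar 15, 1665 (987 left).
−365 (one year) → Mar 15, 1664 (622 left).
−366 (one year; includes Feb 29, 1664) → Mar 15, 1663 (256 left).
−15 → Feb 28, 1663 (end of Feb, 28 days; 241 left).
−28 → Jan 31, 1663 (end of Jan, 31 days; 213 left).
−31 → Dec 31, 1662 (end of Dec, 31 days; 182 left).
−31 → Nov 30, 1662 (end of Nov, 30 days; 151 left).
−30 → Oct 31, 1662 (end of Oct, 31 days; 121 left).
−31 → Sep 30, 1662 (end of Sep, 30 days; 90 left).
−30 → Aug 31, 1662 (end of Aug, 31 days; 60 left).
−31 → Jul 31, 1662 (end of Jul, 31 days; 29 left).
−29 → Jul 2, 1662.

July 2, 1662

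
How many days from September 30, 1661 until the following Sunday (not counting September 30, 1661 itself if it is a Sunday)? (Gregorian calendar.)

Sep 30, 1661 is a Friday.
From Friday to the next Sunday is 2 days.

2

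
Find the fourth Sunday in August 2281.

August 28, 2281

August 1, 2281 is a Monday.
The first Sunday is therefore August 7 (6 days later).
The fourth Sunday is 7 + 3×7 = August 28.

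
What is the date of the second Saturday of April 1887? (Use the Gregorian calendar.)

April 1, 1887 is a Friday.
The first Saturday is therefore April 2 (1 days later).
The second Saturday is 2 + 1×7 = April 9.

April 9, 1887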